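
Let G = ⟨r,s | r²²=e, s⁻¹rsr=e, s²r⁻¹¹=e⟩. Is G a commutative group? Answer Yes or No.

r·s = rs but s·r = r¹⁰s⁻¹, so r·s ≠ s·r and G is not abelian.

Answer: No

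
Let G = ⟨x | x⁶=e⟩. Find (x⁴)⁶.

Compute successive powers of (x⁴), reducing at each step:
  (x⁴)²: (x⁴) · x⁴ = x²
  (x⁴)³: (x²) · x⁴ = e
  (x⁴)⁴: e · x⁴ = x⁴
  (x⁴)⁵: (x⁴) · x⁴ = x²
  (x⁴)⁶: (x²) · x⁴ = e

Answer: e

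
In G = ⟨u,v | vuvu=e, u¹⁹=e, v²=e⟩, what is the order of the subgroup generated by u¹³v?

|⟨u¹³v⟩| equals the order of u¹³v. Compute successive powers until reaching e:
  (u¹³v)¹ = u¹³v, (u¹³v)² = e.
The smallest positive k with (u¹³v)ᵏ = e is 2, so |⟨u¹³v⟩| = 2.

Answer: 2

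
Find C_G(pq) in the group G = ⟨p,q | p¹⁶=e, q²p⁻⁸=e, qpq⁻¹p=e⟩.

⟨pq⟩ ⊆ C_G(pq) since powers of pq commute with pq; so |C_G(pq)| ≥ |⟨pq⟩| = 4.
By orbit–stabilizer, |C_G(pq)| = |G| / |conj. class of pq| = 32 / 8 = 4.
The 4 elements commuting with pq are {e, p⁸, pq, pq⁻¹}.

Answer: {e, p⁸, pq, pq⁻¹}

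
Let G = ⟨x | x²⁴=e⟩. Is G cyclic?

|G| = 24. The element x has order 24 (its powers give 24 distinct elements), so ⟨x⟩ = G and G is cyclic.

Answer: Yes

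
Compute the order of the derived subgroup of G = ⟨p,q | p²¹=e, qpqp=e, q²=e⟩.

G' = [G, G] is generated by all commutators. The generator-pair commutators are: [p, q] = p².
The subgroup they normally generate is {e, p, p², p³, p⁴, p⁵, p⁶, p⁷, p⁸, p⁹, p¹⁰, p¹¹, p¹², p¹³, p¹⁴, p¹⁵, p¹⁶, p¹⁷, p¹⁸, p¹⁹, p²⁰}, of order 21.
Check: |G/G'| = 42/21 = 2 is the order of the abelianisation.

Answer: 21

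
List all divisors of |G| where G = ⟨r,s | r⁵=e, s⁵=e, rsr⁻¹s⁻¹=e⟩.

|G| = 25 = 5². By Lagrange's theorem the order of any subgroup divides 25; the divisors of 25 are 1, 5, 25.

Answer: 1, 5, 25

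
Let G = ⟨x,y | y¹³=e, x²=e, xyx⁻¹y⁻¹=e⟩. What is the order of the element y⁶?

Compute successive powers until reaching e:
  (y⁶)¹ = y⁶, (y⁶)² = y¹², (y⁶)³ = y⁵, (y⁶)⁴ = y¹¹, (y⁶)⁵ = y⁴, (y⁶)⁶ = y¹⁰, (y⁶)⁷ = y³, (y⁶)⁸ = y⁹, (y⁶)⁹ = y², (y⁶)¹⁰ = y⁸, (y⁶)¹¹ = y, (y⁶)¹² = y⁷, (y⁶)¹³ = e.
The smallest positive k with (y⁶)ᵏ = e is 13.

Answer: 13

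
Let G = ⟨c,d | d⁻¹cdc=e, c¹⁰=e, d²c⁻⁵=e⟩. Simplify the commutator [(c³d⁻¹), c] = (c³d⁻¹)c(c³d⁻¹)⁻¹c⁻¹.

[(c³d⁻¹), c] = (c³d⁻¹)·c·(c³d⁻¹)⁻¹·c⁻¹.
  (c³d⁻¹) · c = c²d⁻¹
  (c²d⁻¹) · (c³d) = c⁹
  (c⁹) · (c⁹) = c⁸

Answer: c⁸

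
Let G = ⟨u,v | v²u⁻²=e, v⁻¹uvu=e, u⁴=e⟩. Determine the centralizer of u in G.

⟨u⟩ ⊆ C_G(u) since powers of u commute with u; so |C_G(u)| ≥ |⟨u⟩| = 4.
By orbit–stabilizer, |C_G(u)| = |G| / |conj. class of u| = 8 / 2 = 4.
The 4 elements commuting with u are {e, u, u², u³}.

Answer: {e, u, u², u³}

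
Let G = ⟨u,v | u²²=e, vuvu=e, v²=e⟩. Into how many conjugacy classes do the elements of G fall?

The conjugacy classes (representative and size) are:
  [e] (size 1), [u] (size 2), [u²] (size 2), [u¹⁹] (size 2), [u⁴] (size 2), [u⁵] (size 2), [u⁶] (size 2), [u⁷] (size 2), [u⁸] (size 2), [u¹³] (size 2), [u¹⁰] (size 2), [u¹¹] (size 1), [u⁶v] (size 11), [uv] (size 11).
Class equation: 1 + 2 + 2 + 2 + 2 + 2 + 2 + 2 + 2 + 2 + 2 + 1 + 11 + 11 = 44 = |G|. So G has 14 conjugacy classes.

Answer: 14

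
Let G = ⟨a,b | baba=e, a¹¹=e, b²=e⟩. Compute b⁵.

Compute successive powers of b, reducing at each step:
  b²: b · b = e
  b³: e · b = b
  b⁴: b · b = e
  b⁵: e · b = b

Answer: b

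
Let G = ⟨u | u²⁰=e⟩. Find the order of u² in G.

Compute successive powers until reaching e:
  (u²)¹ = u², (u²)² = u⁴, (u²)³ = u⁶, (u²)⁴ = u⁸, (u²)⁵ = u¹⁰, (u²)⁶ = u¹², (u²)⁷ = u¹⁴, (u²)⁸ = u¹⁶, (u²)⁹ = u¹⁸, (u²)¹⁰ = e.
The smallest positive k with (u²)ᵏ = e is 10.

Answer: 10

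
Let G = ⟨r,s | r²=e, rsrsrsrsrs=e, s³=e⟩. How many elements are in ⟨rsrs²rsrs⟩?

|⟨rsrs²rsrs⟩| equals the order of rsrs²rsrs. Compute successive powers until reaching e:
  (rsrs²rsrs)¹ = rsrs²rsrs, (rsrs²rsrs)² = e.
The smallest positive k with (rsrs²rsrs)ᵏ = e is 2, so |⟨rsrs²rsrs⟩| = 2.

Answer: 2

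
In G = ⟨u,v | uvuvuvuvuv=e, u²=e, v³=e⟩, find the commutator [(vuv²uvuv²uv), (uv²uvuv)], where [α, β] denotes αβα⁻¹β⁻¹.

[(vuv²uvuv²uv), (uv²uvuv)] = (vuv²uvuv²uv)·(uv²uvuv)·(vuv²uvuv²uv)⁻¹·(uv²uvuv)⁻¹.
  (vuv²uvuv²uv) · (uv²uvuv) = uvuv²uv²
  (uvuv²uv²) · (vuv²uvuv²uv) = v²uvuv
  (v²uvuv) · (v²uv²uvu) = u

Answer: u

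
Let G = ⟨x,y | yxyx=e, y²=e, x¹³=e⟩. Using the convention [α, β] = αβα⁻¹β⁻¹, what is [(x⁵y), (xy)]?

[(x⁵y), (xy)] = (x⁵y)·(xy)·(x⁵y)⁻¹·(xy)⁻¹.
  (x⁵y) · (xy) = x⁴
  (x⁴) · (x⁵y) = x⁹y
  (x⁹y) · (xy) = x⁸

Answer: x⁸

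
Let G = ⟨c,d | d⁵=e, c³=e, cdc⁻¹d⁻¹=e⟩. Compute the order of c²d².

Compute successive powers until reaching e:
  (c²d²)¹ = c²d², (c²d²)² = cd⁴, (c²d²)³ = d, (c²d²)⁴ = c²d³, (c²d²)⁵ = c, (c²d²)⁶ = d², (c²d²)⁷ = c²d⁴, (c²d²)⁸ = cd, (c²d²)⁹ = d³, (c²d²)¹⁰ = c², (c²d²)¹¹ = cd², (c²d²)¹² = d⁴, (c²d²)¹³ = c²d, (c²d²)¹⁴ = cd³, (c²d²)¹⁵ = e.
The smallest positive k with (c²d²)ᵏ = e is 15.

Answer: 15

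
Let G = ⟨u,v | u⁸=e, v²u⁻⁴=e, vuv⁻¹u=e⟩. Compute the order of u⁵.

Compute successive powers until reaching e:
  (u⁵)¹ = u⁵, (u⁵)² = u², (u⁵)³ = u⁷, (u⁵)⁴ = u⁴, (u⁵)⁵ = u, (u⁵)⁶ = u⁶, (u⁵)⁷ = u³, (u⁵)⁸ = e.
The smallest positive k with (u⁵)ᵏ = e is 8.

Answer: 8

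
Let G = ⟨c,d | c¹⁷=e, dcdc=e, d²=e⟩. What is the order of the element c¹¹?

Compute successive powers until reaching e:
  (c¹¹)¹ = c¹¹, (c¹¹)² = c⁵, (c¹¹)³ = c¹⁶, (c¹¹)⁴ = c¹⁰, (c¹¹)⁵ = c⁴, (c¹¹)⁶ = c¹⁵, (c¹¹)⁷ = c⁹, (c¹¹)⁸ = c³, (c¹¹)⁹ = c¹⁴, (c¹¹)¹⁰ = c⁸, (c¹¹)¹¹ = c², (c¹¹)¹² = c¹³, (c¹¹)¹³ = c⁷, (c¹¹)¹⁴ = c, (c¹¹)¹⁵ = c¹², (c¹¹)¹⁶ = c⁶, (c¹¹)¹⁷ = e.
The smallest positive k with (c¹¹)ᵏ = e is 17.

Answer: 17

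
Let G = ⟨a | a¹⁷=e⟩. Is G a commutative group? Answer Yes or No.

G has a single generator, so G is cyclic and hence abelian.

Answer: Yes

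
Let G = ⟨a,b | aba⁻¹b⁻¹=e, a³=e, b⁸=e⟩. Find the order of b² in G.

Compute successive powers until reaching e:
  (b²)¹ = b², (b²)² = b⁴, (b²)³ = b⁶, (b²)⁴ = e.
The smallest positive k with (b²)ᵏ = e is 4.

Answer: 4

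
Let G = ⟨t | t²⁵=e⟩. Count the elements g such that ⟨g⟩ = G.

G is cyclic of order 25. An element generates G iff its order is 25, and a cyclic group of order 25 has exactly φ(25) = 20 such elements.

Answer: 20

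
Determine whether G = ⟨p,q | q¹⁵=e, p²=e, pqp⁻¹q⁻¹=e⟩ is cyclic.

|G| = 30. The element pq has order 30 (its powers give 30 distinct elements), so ⟨pq⟩ = G and G is cyclic.

Answer: Yes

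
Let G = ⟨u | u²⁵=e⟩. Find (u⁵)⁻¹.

The order of (u⁵) is 5 (smallest k with (u⁵)ᵏ = e), so (u⁵)⁻¹ = (u⁵)⁴ = u²⁰.
Check: (u⁵) · (u²⁰) → (u⁵) · u²⁰ = e, giving e as required.

Answer: u²⁰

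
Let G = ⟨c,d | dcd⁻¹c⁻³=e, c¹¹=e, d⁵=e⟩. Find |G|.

Enumerate words in the generators, reducing via the relations: the distinct elements are
  {c, d, e, cd, c², c³, c⁴, c⁵, c⁶, c⁷, c⁸, c⁹, d², d³, d⁴, cd², cd³, cd⁴, c²d, c³d, c¹⁰, c⁴d, c⁵d, c⁶d, c⁷d, c⁸d, c⁹d, c²d², c²d³, c²d⁴, c³d², c³d³, c³d⁴, c¹⁰d, c⁴d², c⁴d³, c⁴d⁴, c⁵d², c⁵d³, c⁵d⁴, c⁶d², c⁶d³, c⁶d⁴, c⁷d², c⁷d³, c⁷d⁴, c⁸d², c⁸d³, c⁸d⁴, c⁹d², c⁹d³, c⁹d⁴, c¹⁰d², c¹⁰d³, c¹⁰d⁴}.
No further products give new elements, so |G| = 55.

Answer: 55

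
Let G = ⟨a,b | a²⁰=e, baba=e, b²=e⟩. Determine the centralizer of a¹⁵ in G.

⟨a¹⁵⟩ ⊆ C_G(a¹⁵) since powers of a¹⁵ commute with a¹⁵; so |C_G(a¹⁵)| ≥ |⟨a¹⁵⟩| = 4.
By orbit–stabilizer, |C_G(a¹⁵)| = |G| / |conj. class of a¹⁵| = 40 / 2 = 20.
The 20 elements commuting with a¹⁵ are {e, a, a², a³, a⁴, a⁵, a⁶, a⁷, a⁸, a⁹, a¹⁰, a¹¹, a¹², a¹³, a¹⁴, a¹⁵, a¹⁶, a¹⁷, a¹⁸, a¹⁹}.

Answer: {e, a, a², a³, a⁴, a⁵, a⁶, a⁷, a⁸, a⁹, a¹⁰, a¹¹, a¹², a¹³, a¹⁴, a¹⁵, a¹⁶, a¹⁷, a¹⁸, a¹⁹}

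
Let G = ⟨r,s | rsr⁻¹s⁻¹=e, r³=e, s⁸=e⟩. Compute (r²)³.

Compute successive powers of (r²), reducing at each step:
  (r²)²: (r²) · r² = r
  (r²)³: r · r² = e

Answer: e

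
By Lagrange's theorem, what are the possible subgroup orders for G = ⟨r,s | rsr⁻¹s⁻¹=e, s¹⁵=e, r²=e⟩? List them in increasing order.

|G| = 30 = 2 · 3 · 5. By Lagrange's theorem the order of any subgroup divides 30; the divisors of 30 are 1, 2, 3, 5, 6, 10, 15, 30.

Answer: 1, 2, 3, 5, 6, 10, 15, 30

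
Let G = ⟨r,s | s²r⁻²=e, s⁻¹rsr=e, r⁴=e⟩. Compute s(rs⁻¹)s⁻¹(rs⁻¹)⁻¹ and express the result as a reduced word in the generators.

[s, (rs⁻¹)] = s·(rs⁻¹)·s⁻¹·(rs⁻¹)⁻¹.
  s · (rs⁻¹) = r³
  (r³) · (s⁻¹) = rs
  (rs) · (rs) = r²

Answer: r²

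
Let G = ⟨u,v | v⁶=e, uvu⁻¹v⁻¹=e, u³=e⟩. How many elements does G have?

Enumerate words in the generators, reducing via the relations: the distinct elements are
  {e, u, v, uv, u², v², v³, v⁴, v⁵, uv², uv³, uv⁴, uv⁵, u²v, u²v², u²v³, u²v⁴, u²v⁵}.
No further products give new elements, so |G| = 18.

Answer: 18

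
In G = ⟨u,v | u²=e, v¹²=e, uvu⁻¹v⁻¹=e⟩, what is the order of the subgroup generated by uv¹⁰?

|⟨uv¹⁰⟩| equals the order of uv¹⁰. Compute successive powers until reaching e:
  (uv¹⁰)¹ = uv¹⁰, (uv¹⁰)² = v⁸, (uv¹⁰)³ = uv⁶, (uv¹⁰)⁴ = v⁴, (uv¹⁰)⁵ = uv², (uv¹⁰)⁶ = e.
The smallest positive k with (uv¹⁰)ᵏ = e is 6, so |⟨uv¹⁰⟩| = 6.

Answer: 6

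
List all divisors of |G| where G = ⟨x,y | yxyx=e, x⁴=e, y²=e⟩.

|G| = 8 = 2³. By Lagrange's theorem the order of any subgroup divides 8; the divisors of 8 are 1, 2, 4, 8.

Answer: 1, 2, 4, 8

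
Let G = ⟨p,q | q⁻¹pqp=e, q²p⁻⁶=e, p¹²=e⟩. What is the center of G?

An element z ∈ Z(G) iff z commutes with every generator.
For example p⁶ is central: (p⁶)·p = p⁷ = p·(p⁶); (p⁶)·q = q⁻¹ = q·(p⁶).
Whereas p ∉ Z(G) since p·q = pq ≠ p⁵q⁻¹ = q·p.
Checking each of the 24 elements this way gives Z(G) = {e, p⁶}, of order 2.

Answer: {e, p⁶}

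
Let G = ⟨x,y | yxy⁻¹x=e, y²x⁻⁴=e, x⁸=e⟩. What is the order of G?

Enumerate words in the generators, reducing via the relations: the distinct elements are
  {e, x, y, xy, x², x³, x⁴, x⁵, x⁶, x⁷, x²y, x³y, y⁻¹, xy⁻¹, x²y⁻¹, x³y⁻¹}.
No further products give new elements, so |G| = 16.

Answer: 16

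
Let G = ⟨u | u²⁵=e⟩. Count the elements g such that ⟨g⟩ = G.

G is cyclic of order 25. An element generates G iff its order is 25, and a cyclic group of order 25 has exactly φ(25) = 20 such elements.

Answer: 20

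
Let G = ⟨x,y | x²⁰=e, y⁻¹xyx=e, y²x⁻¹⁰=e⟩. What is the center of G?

An element z ∈ Z(G) iff z commutes with every generator.
For example x¹⁰ is central: (x¹⁰)·x = x¹¹ = x·(x¹⁰); (x¹⁰)·y = y⁻¹ = y·(x¹⁰).
Whereas x ∉ Z(G) since x·y = xy ≠ x⁹y⁻¹ = y·x.
Checking each of the 40 elements this way gives Z(G) = {e, x¹⁰}, of order 2.

Answer: {e, x¹⁰}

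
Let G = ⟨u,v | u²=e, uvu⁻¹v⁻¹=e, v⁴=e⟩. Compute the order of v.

Compute successive powers until reaching e:
  v¹ = v, v² = v², v³ = v³, v⁴ = e.
The smallest positive k with vᵏ = e is 4.

Answer: 4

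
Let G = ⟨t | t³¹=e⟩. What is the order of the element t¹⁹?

Compute successive powers until reaching e:
  (t¹⁹)¹ = t¹⁹, (t¹⁹)² = t⁷, (t¹⁹)³ = t²⁶, (t¹⁹)⁴ = t¹⁴, (t¹⁹)⁵ = t², (t¹⁹)⁶ = t²¹, (t¹⁹)⁷ = t⁹, (t¹⁹)⁸ = t²⁸, (t¹⁹)⁹ = t¹⁶, (t¹⁹)¹⁰ = t⁴, (t¹⁹)¹¹ = t²³, (t¹⁹)¹² = t¹¹, (t¹⁹)¹³ = t³⁰, (t¹⁹)¹⁴ = t¹⁸, (t¹⁹)¹⁵ = t⁶, (t¹⁹)¹⁶ = t²⁵, (t¹⁹)¹⁷ = t¹³, (t¹⁹)¹⁸ = t, (t¹⁹)¹⁹ = t²⁰, (t¹⁹)²⁰ = t⁸, (t¹⁹)²¹ = t²⁷, (t¹⁹)²² = t¹⁵, (t¹⁹)²³ = t³, (t¹⁹)²⁴ = t²², (t¹⁹)²⁵ = t¹⁰, (t¹⁹)²⁶ = t²⁹, (t¹⁹)²⁷ = t¹⁷, (t¹⁹)²⁸ = t⁵, (t¹⁹)²⁹ = t²⁴, (t¹⁹)³⁰ = t¹², (t¹⁹)³¹ = e.
The smallest positive k with (t¹⁹)ᵏ = e is 31.

Answer: 31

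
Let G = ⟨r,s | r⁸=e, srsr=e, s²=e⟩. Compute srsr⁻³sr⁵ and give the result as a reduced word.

Multiply left to right, reducing at each step:
  s · r = r⁷s
  (r⁷s) · s = r⁷
  (r⁷) · r⁻³ = r⁴
  (r⁴) · s = r⁴s
  (r⁴s) · r⁵ = r⁷s

Answer: r⁷s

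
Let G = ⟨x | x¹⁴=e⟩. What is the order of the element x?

Compute successive powers until reaching e:
  x¹ = x, x² = x², x³ = x³, x⁴ = x⁴, x⁵ = x⁵, x⁶ = x⁶, x⁷ = x⁷, x⁸ = x⁸, x⁹ = x⁹, x¹⁰ = x¹⁰, x¹¹ = x¹¹, x¹² = x¹², x¹³ = x¹³, x¹⁴ = e.
The smallest positive k with xᵏ = e is 14.

Answer: 14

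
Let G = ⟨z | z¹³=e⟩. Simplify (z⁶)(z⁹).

Compute (z⁶) · (z⁹) by multiplying left to right and reducing via the relations at each step:
  (z⁶) · z⁹ = z²

Answer: z²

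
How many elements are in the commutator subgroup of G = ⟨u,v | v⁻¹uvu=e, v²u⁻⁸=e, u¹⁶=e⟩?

G' = [G, G] is generated by all commutators. The generator-pair commutators are: [u, v] = u².
The subgroup they normally generate is {e, u², u⁴, u⁶, u⁸, u¹⁰, u¹², u¹⁴}, of order 8.
Check: |G/G'| = 32/8 = 4 is the order of the abelianisation.

Answer: 8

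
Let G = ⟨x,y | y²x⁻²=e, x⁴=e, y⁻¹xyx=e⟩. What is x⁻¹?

The order of x is 4 (smallest k with xᵏ = e), so x⁻¹ = x³ = x³.
Check: x · (x³) → x · x³ = e, giving e as required.

Answer: x³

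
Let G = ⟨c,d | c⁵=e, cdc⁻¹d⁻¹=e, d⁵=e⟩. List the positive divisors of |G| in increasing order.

|G| = 25 = 5². By Lagrange's theorem the order of any subgroup divides 25; the divisors of 25 are 1, 5, 25.

Answer: 1, 5, 25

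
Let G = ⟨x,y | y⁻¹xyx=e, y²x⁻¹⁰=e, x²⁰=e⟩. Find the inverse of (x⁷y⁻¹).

The order of (x⁷y⁻¹) is 4 (smallest k with (x⁷y⁻¹)ᵏ = e), so (x⁷y⁻¹)⁻¹ = (x⁷y⁻¹)³ = x⁷y.
Check: (x⁷y⁻¹) · (x⁷y) → (x⁷y⁻¹) · x⁷ = y⁻¹;   (y⁻¹) · y = e, giving e as required.

Answer: x⁷y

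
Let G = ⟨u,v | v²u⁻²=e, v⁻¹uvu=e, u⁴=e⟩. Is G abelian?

u·v = uv but v·u = uv⁻¹, so u·v ≠ v·u and G is not abelian.

Answer: No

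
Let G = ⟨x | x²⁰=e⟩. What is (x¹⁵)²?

Compute successive powers of (x¹⁵), reducing at each step:
  (x¹⁵)²: (x¹⁵) · x¹⁵ = x¹⁰

Answer: x¹⁰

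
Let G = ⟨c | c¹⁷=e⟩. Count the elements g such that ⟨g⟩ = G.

G is cyclic of order 17. An element generates G iff its order is 17, and a cyclic group of order 17 has exactly φ(17) = 16 such elements.

Answer: 16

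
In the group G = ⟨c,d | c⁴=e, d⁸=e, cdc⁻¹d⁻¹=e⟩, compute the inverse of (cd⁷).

The order of (cd⁷) is 8 (smallest k with (cd⁷)ᵏ = e), so (cd⁷)⁻¹ = (cd⁷)⁷ = c³d.
Check: (cd⁷) · (c³d) → (cd⁷) · c³ = d⁷;   (d⁷) · d = e, giving e as required.

Answer: c³d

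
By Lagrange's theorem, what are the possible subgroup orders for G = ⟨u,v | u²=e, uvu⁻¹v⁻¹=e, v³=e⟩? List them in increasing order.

|G| = 6 = 2 · 3. By Lagrange's theorem the order of any subgroup divides 6; the divisors of 6 are 1, 2, 3, 6.

Answer: 1, 2, 3, 6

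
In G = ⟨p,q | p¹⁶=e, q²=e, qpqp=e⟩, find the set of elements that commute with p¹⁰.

⟨p¹⁰⟩ ⊆ C_G(p¹⁰) since powers of p¹⁰ commute with p¹⁰; so |C_G(p¹⁰)| ≥ |⟨p¹⁰⟩| = 8.
By orbit–stabilizer, |C_G(p¹⁰)| = |G| / |conj. class of p¹⁰| = 32 / 2 = 16.
The 16 elements commuting with p¹⁰ are {e, p, p², p³, p⁴, p⁵, p⁶, p⁷, p⁸, p⁹, p¹⁰, p¹¹, p¹², p¹³, p¹⁴, p¹⁵}.

Answer: {e, p, p², p³, p⁴, p⁵, p⁶, p⁷, p⁸, p⁹, p¹⁰, p¹¹, p¹², p¹³, p¹⁴, p¹⁵}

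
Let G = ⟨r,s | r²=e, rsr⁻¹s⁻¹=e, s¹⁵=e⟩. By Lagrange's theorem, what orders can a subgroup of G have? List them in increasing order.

|G| = 30 = 2 · 3 · 5. By Lagrange's theorem the order of any subgroup divides 30; the divisors of 30 are 1, 2, 3, 5, 6, 10, 15, 30.

Answer: 1, 2, 3, 5, 6, 10, 15, 30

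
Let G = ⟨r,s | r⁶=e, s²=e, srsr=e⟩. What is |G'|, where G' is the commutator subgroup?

G' = [G, G] is generated by all commutators. The generator-pair commutators are: [r, s] = r².
The subgroup they normally generate is {e, r², r⁴}, of order 3.
Check: |G/G'| = 12/3 = 4 is the order of the abelianisation.

Answer: 3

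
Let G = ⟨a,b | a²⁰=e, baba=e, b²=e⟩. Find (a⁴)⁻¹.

The order of (a⁴) is 5 (smallest k with (a⁴)ᵏ = e), so (a⁴)⁻¹ = (a⁴)⁴ = a¹⁶.
Check: (a⁴) · (a¹⁶) → (a⁴) · a¹⁶ = e, giving e as required.

Answer: a¹⁶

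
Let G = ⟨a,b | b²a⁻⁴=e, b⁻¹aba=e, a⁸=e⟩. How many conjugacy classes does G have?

The conjugacy classes (representative and size) are:
  [e] (size 1), [a⁷] (size 2), [a⁶] (size 2), [a³] (size 2), [a⁴] (size 1), [a²b⁻¹] (size 4), [a³b⁻¹] (size 4).
Class equation: 1 + 2 + 2 + 2 + 1 + 4 + 4 = 16 = |G|. So G has 7 conjugacy classes.

Answer: 7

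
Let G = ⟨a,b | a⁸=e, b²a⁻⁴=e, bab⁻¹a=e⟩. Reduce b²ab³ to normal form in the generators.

Multiply left to right, reducing at each step:
  (a⁴) · a = a⁵
  (a⁵) · b³ = ab

Answer: ab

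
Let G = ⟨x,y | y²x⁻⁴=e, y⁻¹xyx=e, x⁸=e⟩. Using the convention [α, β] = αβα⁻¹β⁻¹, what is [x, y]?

[x, y] = x·y·x⁻¹·y⁻¹.
  x · y = xy
  (xy) · (x⁷) = x²y
  (x²y) · (y⁻¹) = x²

Answer: x²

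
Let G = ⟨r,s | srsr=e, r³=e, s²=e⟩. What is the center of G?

An element z ∈ Z(G) iff z commutes with every generator.
For example e is central: e·r = r = r·e; e·s = s = s·e.
Whereas r ∉ Z(G) since r·s = rs ≠ r²s = s·r.
Checking each of the 6 elements this way gives Z(G) = {e}, of order 1.

Answer: {e}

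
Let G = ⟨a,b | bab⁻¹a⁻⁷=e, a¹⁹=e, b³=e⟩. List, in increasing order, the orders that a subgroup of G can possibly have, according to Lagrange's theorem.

|G| = 57 = 3 · 19. By Lagrange's theorem the order of any subgroup divides 57; the divisors of 57 are 1, 3, 19, 57.

Answer: 1, 3, 19, 57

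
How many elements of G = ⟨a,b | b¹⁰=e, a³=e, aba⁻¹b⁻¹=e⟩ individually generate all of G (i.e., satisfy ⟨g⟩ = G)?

G is cyclic of order 30. An element generates G iff its order is 30, and a cyclic group of order 30 has exactly φ(30) = 8 such elements.

Answer: 8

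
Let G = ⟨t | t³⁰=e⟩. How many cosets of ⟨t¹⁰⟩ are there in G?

First find ord(t¹⁰) by computing successive powers:
  (t¹⁰)¹ = t¹⁰, (t¹⁰)² = t²⁰, (t¹⁰)³ = e.
So |⟨t¹⁰⟩| = ord(t¹⁰) = 3. With |G| = 30, by Lagrange [G : ⟨t¹⁰⟩] = 30/3 = 10.

Answer: 10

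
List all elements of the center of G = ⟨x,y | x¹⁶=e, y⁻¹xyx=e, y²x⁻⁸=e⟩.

An element z ∈ Z(G) iff z commutes with every generator.
For example x⁸ is central: (x⁸)·x = x⁹ = x·(x⁸); (x⁸)·y = y⁻¹ = y·(x⁸).
Whereas x ∉ Z(G) since x·y = xy ≠ x⁷y⁻¹ = y·x.
Checking each of the 32 elements this way gives Z(G) = {e, x⁸}, of order 2.

Answer: {e, x⁸}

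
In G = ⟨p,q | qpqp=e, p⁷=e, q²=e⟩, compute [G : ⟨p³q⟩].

First find ord(p³q) by computing successive powers:
  (p³q)¹ = p³q, (p³q)² = e.
So |⟨p³q⟩| = ord(p³q) = 2. With |G| = 14, by Lagrange [G : ⟨p³q⟩] = 14/2 = 7.

Answer: 7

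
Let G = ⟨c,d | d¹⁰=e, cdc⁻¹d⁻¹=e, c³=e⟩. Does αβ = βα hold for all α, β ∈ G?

Each pair of generators commutes: c·d = cd = d·c. Since the generators pairwise commute, every element of G commutes with every other, so G is abelian.

Answer: Yes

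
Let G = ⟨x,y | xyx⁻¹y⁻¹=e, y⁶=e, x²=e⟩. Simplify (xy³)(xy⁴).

Compute (xy³) · (xy⁴) by multiplying left to right and reducing via the relations at each step:
  (xy³) · x = y³
  (y³) · y⁴ = y

Answer: y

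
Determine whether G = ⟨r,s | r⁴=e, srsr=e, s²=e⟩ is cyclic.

Every cyclic group is abelian. But r·s = rs while s·r = r³s, so r·s ≠ s·r and G is not abelian. Hence G is not cyclic.

Answer: No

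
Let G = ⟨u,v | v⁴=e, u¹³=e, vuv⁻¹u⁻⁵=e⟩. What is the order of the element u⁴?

Compute successive powers until reaching e:
  (u⁴)¹ = u⁴, (u⁴)² = u⁸, (u⁴)³ = u¹², (u⁴)⁴ = u³, (u⁴)⁵ = u⁷, (u⁴)⁶ = u¹¹, (u⁴)⁷ = u², (u⁴)⁸ = u⁶, (u⁴)⁹ = u¹⁰, (u⁴)¹⁰ = u, (u⁴)¹¹ = u⁵, (u⁴)¹² = u⁹, (u⁴)¹³ = e.
The smallest positive k with (u⁴)ᵏ = e is 13.

Answer: 13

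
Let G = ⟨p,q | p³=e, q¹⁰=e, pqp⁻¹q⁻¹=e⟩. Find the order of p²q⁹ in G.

Compute successive powers until reaching e:
  (p²q⁹)¹ = p²q⁹, (p²q⁹)² = pq⁸, (p²q⁹)³ = q⁷, (p²q⁹)⁴ = p²q⁶, (p²q⁹)⁵ = pq⁵, (p²q⁹)⁶ = q⁴, (p²q⁹)⁷ = p²q³, (p²q⁹)⁸ = pq², (p²q⁹)⁹ = q, (p²q⁹)¹⁰ = p², (p²q⁹)¹¹ = pq⁹, (p²q⁹)¹² = q⁸, (p²q⁹)¹³ = p²q⁷, (p²q⁹)¹⁴ = pq⁶, (p²q⁹)¹⁵ = q⁵, (p²q⁹)¹⁶ = p²q⁴, (p²q⁹)¹⁷ = pq³, (p²q⁹)¹⁸ = q², (p²q⁹)¹⁹ = p²q, (p²q⁹)²⁰ = p, (p²q⁹)²¹ = q⁹, (p²q⁹)²² = p²q⁸, (p²q⁹)²³ = pq⁷, (p²q⁹)²⁴ = q⁶, (p²q⁹)²⁵ = p²q⁵, (p²q⁹)²⁶ = pq⁴, (p²q⁹)²⁷ = q³, (p²q⁹)²⁸ = p²q², (p²q⁹)²⁹ = pq, (p²q⁹)³⁰ = e.
The smallest positive k with (p²q⁹)ᵏ = e is 30.

Answer: 30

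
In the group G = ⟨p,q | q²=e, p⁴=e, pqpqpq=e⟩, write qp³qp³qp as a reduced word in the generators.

Multiply left to right, reducing at each step:
  q · p³ = qp³
  (qp³) · q = pqp
  (pqp) · p³ = pq
  (pq) · q = p
  p · p = p²

Answer: p²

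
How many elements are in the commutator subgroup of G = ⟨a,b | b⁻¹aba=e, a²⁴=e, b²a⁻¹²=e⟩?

G' = [G, G] is generated by all commutators. The generator-pair commutators are: [a, b] = a².
The subgroup they normally generate is {e, a², a⁴, a⁶, a⁸, a¹⁰, a¹², a¹⁴, a¹⁶, a¹⁸, a²⁰, a²²}, of order 12.
Check: |G/G'| = 48/12 = 4 is the order of the abelianisation.

Answer: 12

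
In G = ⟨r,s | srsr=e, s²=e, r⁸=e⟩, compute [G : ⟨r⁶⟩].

First find ord(r⁶) by computing successive powers:
  (r⁶)¹ = r⁶, (r⁶)² = r⁴, (r⁶)³ = r², (r⁶)⁴ = e.
So |⟨r⁶⟩| = ord(r⁶) = 4. With |G| = 16, by Lagrange [G : ⟨r⁶⟩] = 16/4 = 4.

Answer: 4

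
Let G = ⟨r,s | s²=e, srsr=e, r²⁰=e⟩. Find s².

Compute successive powers of s, reducing at each step:
  s²: s · s = e

Answer: e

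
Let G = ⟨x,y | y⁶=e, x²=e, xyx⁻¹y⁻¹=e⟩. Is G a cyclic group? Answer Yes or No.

|G| = 12, but the maximum element order in G is 6 < 12. No single element generates all of G, so G is not cyclic.

Answer: No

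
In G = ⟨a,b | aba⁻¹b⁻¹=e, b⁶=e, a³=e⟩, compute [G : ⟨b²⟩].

First find ord(b²) by computing successive powers:
  (b²)¹ = b², (b²)² = b⁴, (b²)³ = e.
So |⟨b²⟩| = ord(b²) = 3. With |G| = 18, by Lagrange [G : ⟨b²⟩] = 18/3 = 6.

Answer: 6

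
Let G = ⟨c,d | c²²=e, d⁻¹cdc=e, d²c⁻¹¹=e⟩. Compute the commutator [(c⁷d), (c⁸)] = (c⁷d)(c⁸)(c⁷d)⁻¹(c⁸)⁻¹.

[(c⁷d), (c⁸)] = (c⁷d)·(c⁸)·(c⁷d)⁻¹·(c⁸)⁻¹.
  (c⁷d) · (c⁸) = c¹⁰d⁻¹
  (c¹⁰d⁻¹) · (c⁷d⁻¹) = c¹⁴
  (c¹⁴) · (c¹⁴) = c⁶

Answer: c⁶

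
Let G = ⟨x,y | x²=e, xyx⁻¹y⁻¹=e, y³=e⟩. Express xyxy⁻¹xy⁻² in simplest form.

Multiply left to right, reducing at each step:
  x · y = xy
  (xy) · x = y
  y · y⁻¹ = e
  e · x = x
  x · y⁻² = xy

Answer: xy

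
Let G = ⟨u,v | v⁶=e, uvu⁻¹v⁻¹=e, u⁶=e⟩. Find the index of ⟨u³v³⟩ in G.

First find ord(u³v³) by computing successive powers:
  (u³v³)¹ = u³v³, (u³v³)² = e.
So |⟨u³v³⟩| = ord(u³v³) = 2. With |G| = 36, by Lagrange [G : ⟨u³v³⟩] = 36/2 = 18.

Answer: 18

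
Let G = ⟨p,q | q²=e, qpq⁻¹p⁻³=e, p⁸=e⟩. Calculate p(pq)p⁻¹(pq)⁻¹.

[p, (pq)] = p·(pq)·p⁻¹·(pq)⁻¹.
  p · (pq) = p²q
  (p²q) · (p⁷) = p⁷q
  (p⁷q) · (p⁵q) = p⁶

Answer: p⁶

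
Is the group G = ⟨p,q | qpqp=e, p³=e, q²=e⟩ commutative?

p·q = pq but q·p = p²q, so p·q ≠ q·p and G is not abelian.

Answer: No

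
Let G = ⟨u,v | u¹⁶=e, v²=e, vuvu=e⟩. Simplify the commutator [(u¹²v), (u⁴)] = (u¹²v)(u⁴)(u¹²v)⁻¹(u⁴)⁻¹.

[(u¹²v), (u⁴)] = (u¹²v)·(u⁴)·(u¹²v)⁻¹·(u⁴)⁻¹.
  (u¹²v) · (u⁴) = u⁸v
  (u⁸v) · (u¹²v) = u¹²
  (u¹²) · (u¹²) = u⁸

Answer: u⁸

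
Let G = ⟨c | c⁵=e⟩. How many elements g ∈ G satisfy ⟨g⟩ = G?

G is cyclic of order 5. An element generates G iff its order is 5, and a cyclic group of order 5 has exactly φ(5) = 4 such elements.

Answer: 4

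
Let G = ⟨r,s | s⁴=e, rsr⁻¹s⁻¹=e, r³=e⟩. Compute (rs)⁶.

Compute successive powers of (rs), reducing at each step:
  (rs)²: (rs) · r = r²s;   (r²s) · s = r²s²
  (rs)³: (r²s²) · r = s²;   (s²) · s = s³
  (rs)⁴: (s³) · r = rs³;   (rs³) · s = r
  (rs)⁵: r · r = r²;   (r²) · s = r²s
  (rs)⁶: (r²s) · r = s;   s · s = s²

Answer: s²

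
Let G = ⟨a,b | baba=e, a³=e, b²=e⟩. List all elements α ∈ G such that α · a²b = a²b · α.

⟨a²b⟩ ⊆ C_G(a²b) since powers of a²b commute with a²b; so |C_G(a²b)| ≥ |⟨a²b⟩| = 2.
By orbit–stabilizer, |C_G(a²b)| = |G| / |conj. class of a²b| = 6 / 3 = 2.
The 2 elements commuting with a²b are {e, a²b}.

Answer: {e, a²b}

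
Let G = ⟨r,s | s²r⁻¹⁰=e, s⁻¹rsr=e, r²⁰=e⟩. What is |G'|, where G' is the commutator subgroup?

G' = [G, G] is generated by all commutators. The generator-pair commutators are: [r, s] = r².
The subgroup they normally generate is {e, r², r⁴, r⁶, r⁸, r¹⁰, r¹², r¹⁴, r¹⁶, r¹⁸}, of order 10.
Check: |G/G'| = 40/10 = 4 is the order of the abelianisation.

Answer: 10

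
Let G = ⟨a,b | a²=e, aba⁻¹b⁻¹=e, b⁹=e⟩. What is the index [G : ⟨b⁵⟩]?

First find ord(b⁵) by computing successive powers:
  (b⁵)¹ = b⁵, (b⁵)² = b, (b⁵)³ = b⁶, (b⁵)⁴ = b², (b⁵)⁵ = b⁷, (b⁵)⁶ = b³, (b⁵)⁷ = b⁸, (b⁵)⁸ = b⁴, (b⁵)⁹ = e.
So |⟨b⁵⟩| = ord(b⁵) = 9. With |G| = 18, by Lagrange [G : ⟨b⁵⟩] = 18/9 = 2.

Answer: 2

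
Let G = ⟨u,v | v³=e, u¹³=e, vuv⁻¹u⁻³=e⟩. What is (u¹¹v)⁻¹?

The order of (u¹¹v) is 3 (smallest k with (u¹¹v)ᵏ = e), so (u¹¹v)⁻¹ = (u¹¹v)² = u⁵v².
Check: (u¹¹v) · (u⁵v²) → (u¹¹v) · u⁵ = v;   v · v² = e, giving e as required.

Answer: u⁵v²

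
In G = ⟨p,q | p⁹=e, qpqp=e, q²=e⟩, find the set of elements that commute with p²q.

⟨p²q⟩ ⊆ C_G(p²q) since powers of p²q commute with p²q; so |C_G(p²q)| ≥ |⟨p²q⟩| = 2.
By orbit–stabilizer, |C_G(p²q)| = |G| / |conj. class of p²q| = 18 / 9 = 2.
The 2 elements commuting with p²q are {e, p²q}.

Answer: {e, p²q}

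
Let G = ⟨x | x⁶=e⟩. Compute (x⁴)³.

Compute successive powers of (x⁴), reducing at each step:
  (x⁴)²: (x⁴) · x⁴ = x²
  (x⁴)³: (x²) · x⁴ = e

Answer: e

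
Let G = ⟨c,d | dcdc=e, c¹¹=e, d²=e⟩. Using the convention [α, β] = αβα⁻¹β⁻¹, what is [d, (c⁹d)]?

[d, (c⁹d)] = d·(c⁹d)·d⁻¹·(c⁹d)⁻¹.
  d · (c⁹d) = c²
  (c²) · d = c²d
  (c²d) · (c⁹d) = c⁴

Answer: c⁴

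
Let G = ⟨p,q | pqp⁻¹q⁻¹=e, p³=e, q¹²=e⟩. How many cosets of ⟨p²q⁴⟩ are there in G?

First find ord(p²q⁴) by computing successive powers:
  (p²q⁴)¹ = p²q⁴, (p²q⁴)² = pq⁸, (p²q⁴)³ = e.
So |⟨p²q⁴⟩| = ord(p²q⁴) = 3. With |G| = 36, by Lagrange [G : ⟨p²q⁴⟩] = 36/3 = 12.

Answer: 12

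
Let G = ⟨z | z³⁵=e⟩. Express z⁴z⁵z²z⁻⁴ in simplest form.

Multiply left to right, reducing at each step:
  (z⁴) · z⁵ = z⁹
  (z⁹) · z² = z¹¹
  (z¹¹) · z⁻⁴ = z⁷

Answer: z⁷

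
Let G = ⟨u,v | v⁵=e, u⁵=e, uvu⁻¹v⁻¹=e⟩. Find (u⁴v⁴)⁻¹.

The order of (u⁴v⁴) is 5 (smallest k with (u⁴v⁴)ᵏ = e), so (u⁴v⁴)⁻¹ = (u⁴v⁴)⁴ = uv.
Check: (u⁴v⁴) · (uv) → (u⁴v⁴) · u = v⁴;   (v⁴) · v = e, giving e as required.

Answer: uv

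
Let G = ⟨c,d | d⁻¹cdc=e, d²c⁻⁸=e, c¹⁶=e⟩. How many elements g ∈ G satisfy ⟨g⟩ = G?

⟨g⟩ = G would require ord(g) = |G| = 32, but the maximum element order in G is 16 < 32. So G is not cyclic and no single element generates it: the count is 0.

Answer: 0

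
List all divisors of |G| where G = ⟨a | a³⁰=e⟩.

|G| = 30 = 2 · 3 · 5. By Lagrange's theorem the order of any subgroup divides 30; the divisors of 30 are 1, 2, 3, 5, 6, 10, 15, 30.

Answer: 1, 2, 3, 5, 6, 10, 15, 30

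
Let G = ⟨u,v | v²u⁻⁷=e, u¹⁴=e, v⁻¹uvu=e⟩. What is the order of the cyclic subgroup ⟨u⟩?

|⟨u⟩| equals the order of u. Compute successive powers until reaching e:
  u¹ = u, u² = u², u³ = u³, u⁴ = u⁴, u⁵ = u⁵, u⁶ = u⁶, u⁷ = u⁷, u⁸ = u⁸, u⁹ = u⁹, u¹⁰ = u¹⁰, u¹¹ = u¹¹, u¹² = u¹², u¹³ = u¹³, u¹⁴ = e.
The smallest positive k with uᵏ = e is 14, so |⟨u⟩| = 14.

Answer: 14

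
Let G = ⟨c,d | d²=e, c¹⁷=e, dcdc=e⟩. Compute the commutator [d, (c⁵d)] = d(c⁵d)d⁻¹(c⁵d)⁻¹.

[d, (c⁵d)] = d·(c⁵d)·d⁻¹·(c⁵d)⁻¹.
  d · (c⁵d) = c¹²
  (c¹²) · d = c¹²d
  (c¹²d) · (c⁵d) = c⁷

Answer: c⁷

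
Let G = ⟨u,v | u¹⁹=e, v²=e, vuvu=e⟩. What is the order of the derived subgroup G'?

G' = [G, G] is generated by all commutators. The generator-pair commutators are: [u, v] = u².
The subgroup they normally generate is {e, u, u², u³, u⁴, u⁵, u⁶, u⁷, u⁸, u⁹, u¹⁰, u¹¹, u¹², u¹³, u¹⁴, u¹⁵, u¹⁶, u¹⁷, u¹⁸}, of order 19.
Check: |G/G'| = 38/19 = 2 is the order of the abelianisation.

Answer: 19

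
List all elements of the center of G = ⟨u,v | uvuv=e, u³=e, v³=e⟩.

An element z ∈ Z(G) iff z commutes with every generator.
For example e is central: e·u = u = u·e; e·v = v = v·e.
Whereas u ∉ Z(G) since u·v = uv ≠ u²v² = v·u.
Checking each of the 12 elements this way gives Z(G) = {e}, of order 1.

Answer: {e}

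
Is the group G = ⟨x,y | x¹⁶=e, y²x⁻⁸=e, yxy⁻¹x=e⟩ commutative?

x·y = xy but y·x = x⁷y⁻¹, so x·y ≠ y·x and G is not abelian.

Answer: No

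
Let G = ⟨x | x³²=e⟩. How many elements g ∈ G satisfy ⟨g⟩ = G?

G is cyclic of order 32. An element generates G iff its order is 32, and a cyclic group of order 32 has exactly φ(32) = 16 such elements.

Answer: 16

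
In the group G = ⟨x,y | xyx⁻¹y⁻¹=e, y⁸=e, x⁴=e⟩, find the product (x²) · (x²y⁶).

Compute (x²) · (x²y⁶) by multiplying left to right and reducing via the relations at each step:
  (x²) · x² = e
  e · y⁶ = y⁶

Answer: y⁶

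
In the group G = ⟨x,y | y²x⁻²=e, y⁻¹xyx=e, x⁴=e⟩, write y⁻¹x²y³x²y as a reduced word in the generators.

Multiply left to right, reducing at each step:
  (y⁻¹) · x² = y
  y · y³ = e
  e · x² = x²
  (x²) · y = y⁻¹

Answer: y⁻¹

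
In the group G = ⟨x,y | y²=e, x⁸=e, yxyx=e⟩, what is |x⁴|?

Compute successive powers until reaching e:
  (x⁴)¹ = x⁴, (x⁴)² = e.
The smallest positive k with (x⁴)ᵏ = e is 2.

Answer: 2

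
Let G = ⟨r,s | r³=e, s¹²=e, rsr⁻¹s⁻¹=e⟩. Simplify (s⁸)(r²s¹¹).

Compute (s⁸) · (r²s¹¹) by multiplying left to right and reducing via the relations at each step:
  (s⁸) · r² = r²s⁸
  (r²s⁸) · s¹¹ = r²s⁷

Answer: r²s⁷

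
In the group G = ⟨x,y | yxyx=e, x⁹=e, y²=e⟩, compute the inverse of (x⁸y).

The order of (x⁸y) is 2 (smallest k with (x⁸y)ᵏ = e), so (x⁸y)⁻¹ = (x⁸y)¹ = x⁸y.
Check: (x⁸y) · (x⁸y) → (x⁸y) · x⁸ = y;   y · y = e, giving e as required.

Answer: x⁸y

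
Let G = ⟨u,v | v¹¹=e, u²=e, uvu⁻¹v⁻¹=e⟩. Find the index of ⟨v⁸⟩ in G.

First find ord(v⁸) by computing successive powers:
  (v⁸)¹ = v⁸, (v⁸)² = v⁵, (v⁸)³ = v², (v⁸)⁴ = v¹⁰, (v⁸)⁵ = v⁷, (v⁸)⁶ = v⁴, (v⁸)⁷ = v, (v⁸)⁸ = v⁹, (v⁸)⁹ = v⁶, (v⁸)¹⁰ = v³, (v⁸)¹¹ = e.
So |⟨v⁸⟩| = ord(v⁸) = 11. With |G| = 22, by Lagrange [G : ⟨v⁸⟩] = 22/11 = 2.

Answer: 2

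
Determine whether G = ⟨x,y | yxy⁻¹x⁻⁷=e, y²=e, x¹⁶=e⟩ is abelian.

x·y = xy but y·x = x⁷y, so x·y ≠ y·x and G is not abelian.

Answer: No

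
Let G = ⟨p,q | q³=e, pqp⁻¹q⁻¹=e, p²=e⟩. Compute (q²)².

Compute successive powers of (q²), reducing at each step:
  (q²)²: (q²) · q² = q

Answer: q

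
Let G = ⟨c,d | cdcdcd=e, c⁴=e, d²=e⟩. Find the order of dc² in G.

Compute successive powers until reaching e:
  (dc²)¹ = dc², (dc²)² = c²dc²d, (dc²)³ = c²d, (dc²)⁴ = e.
The smallest positive k with (dc²)ᵏ = e is 4.

Answer: 4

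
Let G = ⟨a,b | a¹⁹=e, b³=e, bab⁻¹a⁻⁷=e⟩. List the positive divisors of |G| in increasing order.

|G| = 57 = 3 · 19. By Lagrange's theorem the order of any subgroup divides 57; the divisors of 57 are 1, 3, 19, 57.

Answer: 1, 3, 19, 57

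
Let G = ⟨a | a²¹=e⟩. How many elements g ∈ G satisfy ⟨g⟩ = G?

G is cyclic of order 21. An element generates G iff its order is 21, and a cyclic group of order 21 has exactly φ(21) = 12 such elements.

Answer: 12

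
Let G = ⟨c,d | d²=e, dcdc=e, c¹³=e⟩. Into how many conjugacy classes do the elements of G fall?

The conjugacy classes (representative and size) are:
  [e] (size 1), [c¹²] (size 2), [c¹¹] (size 2), [c³] (size 2), [c⁴] (size 2), [c⁸] (size 2), [c⁶] (size 2), [d] (size 13).
Class equation: 1 + 2 + 2 + 2 + 2 + 2 + 2 + 13 = 26 = |G|. So G has 8 conjugacy classes.

Answer: 8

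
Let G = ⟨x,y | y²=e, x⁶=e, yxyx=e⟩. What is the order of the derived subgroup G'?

G' = [G, G] is generated by all commutators. The generator-pair commutators are: [x, y] = x².
The subgroup they normally generate is {e, x², x⁴}, of order 3.
Check: |G/G'| = 12/3 = 4 is the order of the abelianisation.

Answer: 3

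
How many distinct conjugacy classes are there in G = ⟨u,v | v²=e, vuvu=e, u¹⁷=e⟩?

The conjugacy classes (representative and size) are:
  [e] (size 1), [u¹⁶] (size 2), [u²] (size 2), [u³] (size 2), [u¹³] (size 2), [u¹²] (size 2), [u⁶] (size 2), [u¹⁰] (size 2), [u⁹] (size 2), [u⁷v] (size 17).
Class equation: 1 + 2 + 2 + 2 + 2 + 2 + 2 + 2 + 2 + 17 = 34 = |G|. So G has 10 conjugacy classes.

Answer: 10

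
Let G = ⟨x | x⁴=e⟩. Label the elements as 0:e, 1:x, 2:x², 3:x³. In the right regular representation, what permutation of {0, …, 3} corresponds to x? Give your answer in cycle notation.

(0 1 2 3)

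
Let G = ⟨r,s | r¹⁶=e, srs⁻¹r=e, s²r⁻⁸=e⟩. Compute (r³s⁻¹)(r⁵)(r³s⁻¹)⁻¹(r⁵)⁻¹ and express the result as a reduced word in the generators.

[(r³s⁻¹), (r⁵)] = (r³s⁻¹)·(r⁵)·(r³s⁻¹)⁻¹·(r⁵)⁻¹.
  (r³s⁻¹) · (r⁵) = r⁶s
  (r⁶s) · (r³s) = r¹¹
  (r¹¹) · (r¹¹) = r⁶

Answer: r⁶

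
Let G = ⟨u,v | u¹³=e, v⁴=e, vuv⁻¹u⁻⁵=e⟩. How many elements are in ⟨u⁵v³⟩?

|⟨u⁵v³⟩| equals the order of u⁵v³. Compute successive powers until reaching e:
  (u⁵v³)¹ = u⁵v³, (u⁵v³)² = u⁶v², (u⁵v³)³ = uv, (u⁵v³)⁴ = e.
The smallest positive k with (u⁵v³)ᵏ = e is 4, so |⟨u⁵v³⟩| = 4.

Answer: 4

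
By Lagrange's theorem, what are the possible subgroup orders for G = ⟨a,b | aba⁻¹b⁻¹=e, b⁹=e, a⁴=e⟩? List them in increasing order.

|G| = 36 = 2² · 3². By Lagrange's theorem the order of any subgroup divides 36; the divisors of 36 are 1, 2, 3, 4, 6, 9, 12, 18, 36.

Answer: 1, 2, 3, 4, 6, 9, 12, 18, 36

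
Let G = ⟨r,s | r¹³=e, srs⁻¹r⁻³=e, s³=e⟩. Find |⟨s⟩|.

|⟨s⟩| equals the order of s. Compute successive powers until reaching e:
  s¹ = s, s² = s², s³ = e.
The smallest positive k with sᵏ = e is 3, so |⟨s⟩| = 3.

Answer: 3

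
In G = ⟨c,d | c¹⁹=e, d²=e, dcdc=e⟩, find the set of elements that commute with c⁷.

⟨c⁷⟩ ⊆ C_G(c⁷) since powers of c⁷ commute with c⁷; so |C_G(c⁷)| ≥ |⟨c⁷⟩| = 19.
By orbit–stabilizer, |C_G(c⁷)| = |G| / |conj. class of c⁷| = 38 / 2 = 19.
The 19 elements commuting with c⁷ are {e, c, c², c³, c⁴, c⁵, c⁶, c⁷, c⁸, c⁹, c¹⁰, c¹¹, c¹², c¹³, c¹⁴, c¹⁵, c¹⁶, c¹⁷, c¹⁸}.

Answer: {e, c, c², c³, c⁴, c⁵, c⁶, c⁷, c⁸, c⁹, c¹⁰, c¹¹, c¹², c¹³, c¹⁴, c¹⁵, c¹⁶, c¹⁷, c¹⁸}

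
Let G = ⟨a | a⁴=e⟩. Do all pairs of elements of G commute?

G has a single generator, so G is cyclic and hence abelian.

Answer: Yes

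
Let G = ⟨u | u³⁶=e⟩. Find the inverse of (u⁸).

The order of (u⁸) is 9 (smallest k with (u⁸)ᵏ = e), so (u⁸)⁻¹ = (u⁸)⁸ = u²⁸.
Check: (u⁸) · (u²⁸) → (u⁸) · u²⁸ = e, giving e as required.

Answer: u²⁸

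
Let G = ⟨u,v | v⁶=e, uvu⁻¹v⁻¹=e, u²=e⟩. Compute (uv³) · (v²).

Compute (uv³) · (v²) by multiplying left to right and reducing via the relations at each step:
  (uv³) · v² = uv⁵

Answer: uv⁵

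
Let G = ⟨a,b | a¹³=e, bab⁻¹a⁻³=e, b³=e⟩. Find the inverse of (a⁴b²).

The order of (a⁴b²) is 3 (smallest k with (a⁴b²)ᵏ = e), so (a⁴b²)⁻¹ = (a⁴b²)² = ab.
Check: (a⁴b²) · (ab) → (a⁴b²) · a = b²;   (b²) · b = e, giving e as required.

Answer: ab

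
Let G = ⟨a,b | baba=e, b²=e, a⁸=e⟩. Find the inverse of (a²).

The order of (a²) is 4 (smallest k with (a²)ᵏ = e), so (a²)⁻¹ = (a²)³ = a⁶.
Check: (a²) · (a⁶) → (a²) · a⁶ = e, giving e as required.

Answer: a⁶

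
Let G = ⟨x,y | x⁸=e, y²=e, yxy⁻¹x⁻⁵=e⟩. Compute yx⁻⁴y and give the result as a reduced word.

Multiply left to right, reducing at each step:
  y · x⁻⁴ = x⁴y
  (x⁴y) · y = x⁴

Answer: x⁴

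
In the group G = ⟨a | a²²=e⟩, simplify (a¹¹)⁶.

Compute successive powers of (a¹¹), reducing at each step:
  (a¹¹)²: (a¹¹) · a¹¹ = e
  (a¹¹)³: e · a¹¹ = a¹¹
  (a¹¹)⁴: (a¹¹) · a¹¹ = e
  (a¹¹)⁵: e · a¹¹ = a¹¹
  (a¹¹)⁶: (a¹¹) · a¹¹ = e

Answer: e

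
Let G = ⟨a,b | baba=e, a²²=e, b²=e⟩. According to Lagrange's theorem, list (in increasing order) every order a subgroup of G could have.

|G| = 44 = 2² · 11. By Lagrange's theorem the order of any subgroup divides 44; the divisors of 44 are 1, 2, 4, 11, 22, 44.

Answer: 1, 2, 4, 11, 22, 44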